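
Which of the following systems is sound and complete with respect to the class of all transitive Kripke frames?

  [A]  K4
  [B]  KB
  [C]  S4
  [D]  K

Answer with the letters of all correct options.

(A) K4 is determined by exactly this class.
(B) KB is determined by the class of symmetric frames.
(C) S4 is determined by the class of reflexive and transitive frames.
(D) K is determined by the class of arbitrary frames.

A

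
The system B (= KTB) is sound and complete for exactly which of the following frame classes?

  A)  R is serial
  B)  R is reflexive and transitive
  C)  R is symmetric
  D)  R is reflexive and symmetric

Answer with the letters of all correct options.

(A) this class determines D, not B (= KTB).
(B) this class determines S4, not B (= KTB).
(C) this class determines KB, not B (= KTB).
(D) B (= KTB) is sound and complete for exactly this class.

D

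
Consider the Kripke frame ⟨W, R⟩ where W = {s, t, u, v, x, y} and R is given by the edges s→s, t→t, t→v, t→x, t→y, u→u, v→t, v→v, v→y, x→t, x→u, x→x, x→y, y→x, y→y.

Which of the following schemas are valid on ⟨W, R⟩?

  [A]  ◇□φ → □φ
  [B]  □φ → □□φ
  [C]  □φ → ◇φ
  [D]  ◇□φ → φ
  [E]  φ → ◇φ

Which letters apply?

C, E

R is reflexive: each world relates to itself.
R is not symmetric: t R y but not y R t.
R is not transitive: t R x and x R u but not t R u.
R is not euclidean: t R v and t R x but not v R x.
R is serial: every world has an R-successor.
(A) ◇□φ → □φ is the dual of axiom 5, which corresponds to the euclidean property. R is not euclidean — not valid.
(B) □φ → □□φ (axiom 4) characterises the transitive frames. R is not transitive — not valid.
(C) axiom D: valid iff R is serial. R is serial — valid.
(D) ◇□φ → φ (the dual of axiom B) characterises the symmetric frames. R is not symmetric — not valid.
(E) the dual of axiom T: valid iff R is reflexive. R is reflexive — valid.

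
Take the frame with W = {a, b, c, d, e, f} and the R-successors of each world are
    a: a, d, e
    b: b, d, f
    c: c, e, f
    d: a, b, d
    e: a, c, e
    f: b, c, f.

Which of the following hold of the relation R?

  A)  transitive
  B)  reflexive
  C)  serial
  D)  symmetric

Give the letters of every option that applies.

(A) not transitive: a R d and d R b but not a R b.
(B) reflexive: each world relates to itself.
(C) serial: every world has an R-successor.
(D) symmetric: every R-edge is matched by its reverse.

B, C, D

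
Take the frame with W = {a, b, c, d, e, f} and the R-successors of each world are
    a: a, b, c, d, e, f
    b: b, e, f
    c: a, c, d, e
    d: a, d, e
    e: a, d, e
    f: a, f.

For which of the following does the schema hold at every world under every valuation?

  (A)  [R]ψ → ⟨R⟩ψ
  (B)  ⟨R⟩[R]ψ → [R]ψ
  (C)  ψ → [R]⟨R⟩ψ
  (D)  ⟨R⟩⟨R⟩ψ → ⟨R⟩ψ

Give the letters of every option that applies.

R is not symmetric: a R b but not b R a.
R is not transitive: b R e and e R a but not b R a.
R is not euclidean: a R b and a R a but not b R a.
R is serial: every world has an R-successor.
(A) [R]ψ → ⟨R⟩ψ is axiom D, which corresponds to seriality. R is serial — valid.
(B) ⟨R⟩[R]ψ → [R]ψ (the dual of axiom 5) characterises the euclidean frames. R is not euclidean — not valid.
(C) ψ → [R]⟨R⟩ψ (axiom B) characterises the symmetric frames. R is not symmetric — not valid.
(D) ⟨R⟩⟨R⟩ψ → ⟨R⟩ψ is the dual of axiom 4; it is valid on a frame exactly when R is transitive. R is not transitive, so not valid.

A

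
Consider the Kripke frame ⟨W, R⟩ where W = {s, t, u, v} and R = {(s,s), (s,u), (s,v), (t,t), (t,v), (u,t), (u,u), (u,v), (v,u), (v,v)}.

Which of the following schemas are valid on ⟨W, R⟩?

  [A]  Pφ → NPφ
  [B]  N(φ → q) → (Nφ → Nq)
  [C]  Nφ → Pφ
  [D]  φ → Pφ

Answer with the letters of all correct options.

B, C, D

R is reflexive: each world relates to itself.
R is not euclidean: s R u and s R s but not u R s.
R is serial: every world has an R-successor.
(A) Pφ → NPφ is axiom 5; it is valid on a frame exactly when R is euclidean. R is not euclidean, so not valid.
(B) N(φ → q) → (Nφ → Nq) is axiom K, valid on every Kripke frame — valid.
(C) Nφ → Pφ is axiom D, which corresponds to seriality. R is serial — valid.
(D) φ → Pφ (the dual of axiom T) characterises the reflexive frames. R is reflexive — valid.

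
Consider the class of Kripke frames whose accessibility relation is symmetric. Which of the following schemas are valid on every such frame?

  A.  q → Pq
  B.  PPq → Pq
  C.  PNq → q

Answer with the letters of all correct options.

(A) the dual of axiom T: valid iff R is reflexive. Such an R need not be reflexive — not valid.
(B) the dual of axiom 4: valid iff R is transitive. Such an R need not be transitive — not valid.
(C) PNq → q (the dual of axiom B) characterises the symmetric frames. Every such R is symmetric — valid.

C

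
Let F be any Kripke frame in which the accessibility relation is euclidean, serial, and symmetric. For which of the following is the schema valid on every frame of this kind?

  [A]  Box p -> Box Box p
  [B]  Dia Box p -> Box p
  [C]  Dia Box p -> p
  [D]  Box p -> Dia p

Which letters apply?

Serial, symmetric and euclidean together give transitive (from symmetry + euclidean) and then reflexive; the relation is an equivalence.
(A) Box p -> Box Box p is axiom 4, which corresponds to transitivity. Every such R is transitive — valid.
(B) the dual of axiom 5: valid iff R is euclidean. Every such R is euclidean — valid.
(C) Dia Box p -> p is the dual of axiom B; it is valid on a frame exactly when R is symmetric. Every such R is symmetric, so valid.
(D) Box p -> Dia p is axiom D; it is valid on a frame exactly when R is serial. Every such R is serial, so valid.

A, B, C, D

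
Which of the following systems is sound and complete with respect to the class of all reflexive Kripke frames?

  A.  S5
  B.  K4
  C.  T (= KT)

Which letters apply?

(A) S5 is determined by the class of reflexive, symmetric, and transitive frames.
(B) K4 is determined by the class of transitive frames.
(C) T (= KT) is determined by exactly this class.

C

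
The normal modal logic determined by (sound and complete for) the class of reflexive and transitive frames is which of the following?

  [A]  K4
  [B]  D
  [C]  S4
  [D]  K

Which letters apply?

C

(A) K4 is determined by the class of transitive frames.
(B) D is determined by the class of serial frames.
(C) S4 is determined by exactly this class.
(D) K is determined by the class of arbitrary frames.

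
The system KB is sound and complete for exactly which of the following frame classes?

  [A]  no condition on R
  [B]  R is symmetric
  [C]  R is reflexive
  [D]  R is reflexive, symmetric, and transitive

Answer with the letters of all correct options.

B

(A) this class determines K, not KB.
(B) KB is sound and complete for exactly this class.
(C) this class determines T (= KT), not KB.
(D) this class determines S5, not KB.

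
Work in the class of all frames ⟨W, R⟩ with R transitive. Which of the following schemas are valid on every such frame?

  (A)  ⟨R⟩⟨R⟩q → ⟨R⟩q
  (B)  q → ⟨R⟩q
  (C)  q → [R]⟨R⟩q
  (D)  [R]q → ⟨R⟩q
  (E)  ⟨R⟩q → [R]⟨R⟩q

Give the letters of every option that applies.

(A) ⟨R⟩⟨R⟩q → ⟨R⟩q (the dual of axiom 4) characterises the transitive frames. Every such R is transitive — valid.
(B) q → ⟨R⟩q is the dual of axiom T; it is valid on a frame exactly when R is reflexive. Such an R need not be reflexive, so not valid.
(C) q → [R]⟨R⟩q (axiom B) characterises the symmetric frames. Such an R need not be symmetric — not valid.
(D) [R]q → ⟨R⟩q is axiom D; it is valid on a frame exactly when R is serial. Such an R need not be serial, so not valid.
(E) ⟨R⟩q → [R]⟨R⟩q (axiom 5) characterises the euclidean frames. Such an R need not be euclidean — not valid.

A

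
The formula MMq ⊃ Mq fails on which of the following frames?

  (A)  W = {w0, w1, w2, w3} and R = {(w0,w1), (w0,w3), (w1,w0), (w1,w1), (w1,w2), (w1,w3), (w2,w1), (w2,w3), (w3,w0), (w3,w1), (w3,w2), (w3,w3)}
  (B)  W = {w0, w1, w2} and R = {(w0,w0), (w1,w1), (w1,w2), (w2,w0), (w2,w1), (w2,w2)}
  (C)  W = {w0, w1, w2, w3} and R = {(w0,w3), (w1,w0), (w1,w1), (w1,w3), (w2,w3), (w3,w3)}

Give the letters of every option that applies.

A, B

The schema MMq ⊃ Mq is the dual of axiom 4; it is valid on a frame iff R is transitive.
(A) R is not transitive (w0 R w1 and w1 R w0 but not w0 R w0), so the schema fails here.
(B) R is not transitive (w1 R w2 and w2 R w0 but not w1 R w0), so the schema fails here.
(C) R is transitive (R is closed under composition), so the schema is valid here.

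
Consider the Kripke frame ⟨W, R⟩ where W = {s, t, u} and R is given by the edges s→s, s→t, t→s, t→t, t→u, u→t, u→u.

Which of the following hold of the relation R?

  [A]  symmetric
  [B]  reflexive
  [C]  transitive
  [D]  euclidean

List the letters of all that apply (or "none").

(A) symmetric: every R-edge is matched by its reverse.
(B) reflexive: each world relates to itself.
(C) not transitive: s R t and t R u but not s R u.
(D) not euclidean: t R s and t R u but not s R u.

A, B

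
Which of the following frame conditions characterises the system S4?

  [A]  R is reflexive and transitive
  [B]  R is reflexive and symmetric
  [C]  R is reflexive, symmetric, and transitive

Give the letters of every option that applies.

(A) S4 is sound and complete for exactly this class.
(B) this class determines B (= KTB), not S4.
(C) this class determines S5, not S4.

A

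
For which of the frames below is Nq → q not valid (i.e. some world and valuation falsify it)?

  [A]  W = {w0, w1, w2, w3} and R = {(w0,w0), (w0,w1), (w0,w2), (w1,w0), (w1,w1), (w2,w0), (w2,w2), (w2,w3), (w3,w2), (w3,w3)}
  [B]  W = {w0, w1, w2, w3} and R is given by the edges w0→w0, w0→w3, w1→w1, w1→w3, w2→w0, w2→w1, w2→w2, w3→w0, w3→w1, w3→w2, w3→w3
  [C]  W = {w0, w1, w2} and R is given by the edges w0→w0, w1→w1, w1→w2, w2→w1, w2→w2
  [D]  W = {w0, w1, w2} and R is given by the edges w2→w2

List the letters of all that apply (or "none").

D

The schema Nq → q is axiom T; it is valid on a frame iff R is reflexive.
(A) R is reflexive (each world relates to itself), so the schema is valid here.
(B) R is reflexive (each world relates to itself), so the schema is valid here.
(C) R is reflexive (each world relates to itself), so the schema is valid here.
(D) R is not reflexive (not w0 R w0), so the schema fails here.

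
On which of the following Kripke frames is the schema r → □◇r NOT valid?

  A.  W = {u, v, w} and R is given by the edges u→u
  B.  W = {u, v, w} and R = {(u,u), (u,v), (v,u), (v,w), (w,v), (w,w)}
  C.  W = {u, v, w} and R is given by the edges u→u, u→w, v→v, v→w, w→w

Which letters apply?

C

The schema r → □◇r is axiom B; it is valid on a frame iff R is symmetric.
(A) R is symmetric (every R-edge is matched by its reverse), so the schema is valid here.
(B) R is symmetric (every R-edge is matched by its reverse), so the schema is valid here.
(C) R is not symmetric (u R w but not w R u), so the schema fails here.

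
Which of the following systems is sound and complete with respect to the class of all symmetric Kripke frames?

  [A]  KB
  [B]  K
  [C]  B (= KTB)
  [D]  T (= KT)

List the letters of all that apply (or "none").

(A) KB is determined by exactly this class.
(B) K is determined by the class of arbitrary frames.
(C) B (= KTB) is determined by the class of reflexive and symmetric frames.
(D) T (= KT) is determined by the class of reflexive frames.

A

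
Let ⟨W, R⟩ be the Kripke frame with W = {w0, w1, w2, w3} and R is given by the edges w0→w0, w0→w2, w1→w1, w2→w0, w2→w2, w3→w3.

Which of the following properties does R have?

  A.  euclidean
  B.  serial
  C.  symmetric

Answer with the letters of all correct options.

(A) euclidean: any two R-successors of the same world are R-related.
(B) serial: every world has an R-successor.
(C) symmetric: every R-edge is matched by its reverse.

A, B, C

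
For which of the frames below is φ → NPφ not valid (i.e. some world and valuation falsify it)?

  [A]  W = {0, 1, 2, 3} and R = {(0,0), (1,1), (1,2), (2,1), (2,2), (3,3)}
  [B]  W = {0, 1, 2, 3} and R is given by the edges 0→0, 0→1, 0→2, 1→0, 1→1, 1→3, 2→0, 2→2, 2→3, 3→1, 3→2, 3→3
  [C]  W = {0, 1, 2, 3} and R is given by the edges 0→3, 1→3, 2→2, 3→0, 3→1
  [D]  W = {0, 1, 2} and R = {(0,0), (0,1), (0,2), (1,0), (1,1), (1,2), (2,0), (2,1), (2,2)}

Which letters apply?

The schema φ → NPφ is axiom B; it is valid on a frame iff R is symmetric.
(A) R is symmetric (every R-edge is matched by its reverse), so the schema is valid here.
(B) R is symmetric (every R-edge is matched by its reverse), so the schema is valid here.
(C) R is symmetric (every R-edge is matched by its reverse), so the schema is valid here.
(D) R is symmetric (every R-edge is matched by its reverse), so the schema is valid here.

none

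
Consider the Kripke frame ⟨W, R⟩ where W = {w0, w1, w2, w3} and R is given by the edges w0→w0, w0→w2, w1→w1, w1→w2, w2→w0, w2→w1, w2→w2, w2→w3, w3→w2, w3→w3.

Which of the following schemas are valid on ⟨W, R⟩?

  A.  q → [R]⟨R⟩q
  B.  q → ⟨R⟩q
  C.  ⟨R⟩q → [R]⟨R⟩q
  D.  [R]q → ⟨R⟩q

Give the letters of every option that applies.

R is reflexive: each world relates to itself.
R is symmetric: every R-edge is matched by its reverse.
R is not euclidean: w2 R w0 and w2 R w1 but not w0 R w1.
R is serial: every world has an R-successor.
(A) axiom B: valid iff R is symmetric. R is symmetric — valid.
(B) q → ⟨R⟩q (the dual of axiom T) characterises the reflexive frames. R is reflexive — valid.
(C) ⟨R⟩q → [R]⟨R⟩q (axiom 5) characterises the euclidean frames. R is not euclidean — not valid.
(D) [R]q → ⟨R⟩q is axiom D, which corresponds to seriality. R is serial — valid.

A, B, D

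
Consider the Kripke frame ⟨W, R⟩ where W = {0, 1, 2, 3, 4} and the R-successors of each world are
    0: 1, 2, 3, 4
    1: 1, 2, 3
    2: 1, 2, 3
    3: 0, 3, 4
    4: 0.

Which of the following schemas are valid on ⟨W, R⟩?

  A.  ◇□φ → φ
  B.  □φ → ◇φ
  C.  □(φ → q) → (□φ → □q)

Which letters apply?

B, C

R is not symmetric: 0 R 1 but not 1 R 0.
R is serial: every world has an R-successor.
(A) ◇□φ → φ (the dual of axiom B) characterises the symmetric frames. R is not symmetric — not valid.
(B) □φ → ◇φ (axiom D) characterises the serial frames. R is serial — valid.
(C) □(φ → q) → (□φ → □q) is the K axiom; it holds on all frames — valid.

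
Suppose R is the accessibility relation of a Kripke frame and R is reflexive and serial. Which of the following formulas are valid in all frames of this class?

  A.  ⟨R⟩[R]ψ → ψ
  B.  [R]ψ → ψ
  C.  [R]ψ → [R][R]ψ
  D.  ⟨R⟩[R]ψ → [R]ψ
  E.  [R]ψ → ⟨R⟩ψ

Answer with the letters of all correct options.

(A) ⟨R⟩[R]ψ → ψ (the dual of axiom B) characterises the symmetric frames. Such an R need not be symmetric — not valid.
(B) [R]ψ → ψ is axiom T; it is valid on a frame exactly when R is reflexive. Every such R is reflexive, so valid.
(C) [R]ψ → [R][R]ψ (axiom 4) characterises the transitive frames. Such an R need not be transitive — not valid.
(D) ⟨R⟩[R]ψ → [R]ψ (the dual of axiom 5) characterises the euclidean frames. Such an R need not be euclidean — not valid.
(E) [R]ψ → ⟨R⟩ψ is axiom D; it is valid on a frame exactly when R is serial. Every such R is serial, so valid.

B, E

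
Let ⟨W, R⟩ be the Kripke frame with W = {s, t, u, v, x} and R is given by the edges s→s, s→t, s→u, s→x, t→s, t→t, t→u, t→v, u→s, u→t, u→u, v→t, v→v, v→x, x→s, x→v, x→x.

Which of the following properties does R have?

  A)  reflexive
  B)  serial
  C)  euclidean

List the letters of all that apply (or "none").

(A) reflexive: each world relates to itself.
(B) serial: every world has an R-successor.
(C) not euclidean: s R t and s R x but not t R x.

A, B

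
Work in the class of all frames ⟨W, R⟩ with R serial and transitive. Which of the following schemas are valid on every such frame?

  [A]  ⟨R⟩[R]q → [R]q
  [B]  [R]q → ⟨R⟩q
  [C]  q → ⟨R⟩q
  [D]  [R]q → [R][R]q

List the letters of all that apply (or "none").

(A) ⟨R⟩[R]q → [R]q is the dual of axiom 5, which corresponds to the euclidean property. Such an R need not be euclidean — not valid.
(B) [R]q → ⟨R⟩q is axiom D; it is valid on a frame exactly when R is serial. Every such R is serial, so valid.
(C) q → ⟨R⟩q (the dual of axiom T) characterises the reflexive frames. Such an R need not be reflexive — not valid.
(D) axiom 4: valid iff R is transitive. Every such R is transitive — valid.

B, D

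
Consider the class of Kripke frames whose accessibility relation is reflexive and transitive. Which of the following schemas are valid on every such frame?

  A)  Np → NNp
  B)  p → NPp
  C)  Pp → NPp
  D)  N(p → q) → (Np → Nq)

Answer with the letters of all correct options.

Reflexive relations are serial.
(A) axiom 4: valid iff R is transitive. Every such R is transitive — valid.
(B) p → NPp (axiom B) characterises the symmetric frames. Such an R need not be symmetric — not valid.
(C) Pp → NPp (axiom 5) characterises the euclidean frames. Such an R need not be euclidean — not valid.
(D) N(p → q) → (Np → Nq) is axiom K, valid on every Kripke frame — valid.

A, D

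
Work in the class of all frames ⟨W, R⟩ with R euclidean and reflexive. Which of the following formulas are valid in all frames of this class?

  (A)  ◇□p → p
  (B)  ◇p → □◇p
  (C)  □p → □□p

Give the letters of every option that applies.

A reflexive euclidean relation is also symmetric (from wRw and wRv the euclidean condition gives vRw) and hence transitive; it is an equivalence relation.
(A) ◇□p → p is the dual of axiom B, which corresponds to symmetry. Every such R is symmetric — valid.
(B) ◇p → □◇p is axiom 5, which corresponds to the euclidean property. Every such R is euclidean — valid.
(C) axiom 4: valid iff R is transitive. Every such R is transitive — valid.

A, B, C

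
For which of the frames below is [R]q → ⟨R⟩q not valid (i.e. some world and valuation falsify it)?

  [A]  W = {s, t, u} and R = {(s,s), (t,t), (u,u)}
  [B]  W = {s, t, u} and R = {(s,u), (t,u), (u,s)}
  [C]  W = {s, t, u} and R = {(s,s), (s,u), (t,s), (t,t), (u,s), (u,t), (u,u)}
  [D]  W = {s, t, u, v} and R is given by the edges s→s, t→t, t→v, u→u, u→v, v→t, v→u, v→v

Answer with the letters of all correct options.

none

The schema [R]q → ⟨R⟩q is axiom D; it is valid on a frame iff R is serial.
(A) R is serial (every world has an R-successor), so the schema is valid here.
(B) R is serial (every world has an R-successor), so the schema is valid here.
(C) R is serial (every world has an R-successor), so the schema is valid here.
(D) R is serial (every world has an R-successor), so the schema is valid here.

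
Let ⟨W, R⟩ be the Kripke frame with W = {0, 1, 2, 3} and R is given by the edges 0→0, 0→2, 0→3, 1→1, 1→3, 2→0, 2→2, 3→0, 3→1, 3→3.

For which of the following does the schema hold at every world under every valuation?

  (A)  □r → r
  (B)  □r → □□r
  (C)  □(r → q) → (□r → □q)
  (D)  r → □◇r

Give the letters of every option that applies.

R is reflexive: each world relates to itself.
R is symmetric: every R-edge is matched by its reverse.
R is not transitive: 0 R 3 and 3 R 1 but not 0 R 1.
(A) □r → r is axiom T; it is valid on a frame exactly when R is reflexive. R is reflexive, so valid.
(B) axiom 4: valid iff R is transitive. R is not transitive — not valid.
(C) □(r → q) → (□r → □q) is axiom K, valid on every Kripke frame — valid.
(D) r → □◇r (axiom B) characterises the symmetric frames. R is symmetric — valid.

A, C, D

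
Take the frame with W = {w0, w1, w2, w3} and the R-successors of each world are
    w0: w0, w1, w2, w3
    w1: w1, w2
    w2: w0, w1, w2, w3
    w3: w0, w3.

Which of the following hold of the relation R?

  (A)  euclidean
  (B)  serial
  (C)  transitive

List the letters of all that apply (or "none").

(A) not euclidean: w0 R w1 and w0 R w0 but not w1 R w0.
(B) serial: every world has an R-successor.
(C) not transitive: w1 R w2 and w2 R w0 but not w1 R w0.

B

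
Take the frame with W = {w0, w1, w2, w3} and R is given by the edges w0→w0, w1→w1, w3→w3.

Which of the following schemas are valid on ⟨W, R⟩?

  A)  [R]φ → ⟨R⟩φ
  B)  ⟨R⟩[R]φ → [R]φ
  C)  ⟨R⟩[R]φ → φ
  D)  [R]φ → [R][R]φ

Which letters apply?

R is symmetric: every R-edge is matched by its reverse.
R is transitive: R is closed under composition.
R is euclidean: any two R-successors of the same world are R-related.
R is not serial: w2 has no R-successor.
(A) [R]φ → ⟨R⟩φ (axiom D) characterises the serial frames. R is not serial — not valid.
(B) ⟨R⟩[R]φ → [R]φ is the dual of axiom 5; it is valid on a frame exactly when R is euclidean. R is euclidean, so valid.
(C) ⟨R⟩[R]φ → φ (the dual of axiom B) characterises the symmetric frames. R is symmetric — valid.
(D) [R]φ → [R][R]φ is axiom 4; it is valid on a frame exactly when R is transitive. R is transitive, so valid.

B, C, D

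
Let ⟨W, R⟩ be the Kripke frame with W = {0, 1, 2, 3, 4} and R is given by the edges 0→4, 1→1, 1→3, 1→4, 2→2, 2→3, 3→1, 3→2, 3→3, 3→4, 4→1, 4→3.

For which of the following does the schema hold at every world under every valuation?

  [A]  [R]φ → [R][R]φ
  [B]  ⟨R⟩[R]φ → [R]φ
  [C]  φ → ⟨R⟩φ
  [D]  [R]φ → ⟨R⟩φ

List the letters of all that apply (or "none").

R is not reflexive: not 0 R 0.
R is not transitive: 0 R 4 and 4 R 1 but not 0 R 1.
R is not euclidean: 3 R 1 and 3 R 2 but not 1 R 2.
R is serial: every world has an R-successor.
(A) axiom 4: valid iff R is transitive. R is not transitive — not valid.
(B) ⟨R⟩[R]φ → [R]φ is the dual of axiom 5, which corresponds to the euclidean property. R is not euclidean — not valid.
(C) φ → ⟨R⟩φ (the dual of axiom T) characterises the reflexive frames. R is not reflexive — not valid.
(D) [R]φ → ⟨R⟩φ is axiom D, which corresponds to seriality. R is serial — valid.

D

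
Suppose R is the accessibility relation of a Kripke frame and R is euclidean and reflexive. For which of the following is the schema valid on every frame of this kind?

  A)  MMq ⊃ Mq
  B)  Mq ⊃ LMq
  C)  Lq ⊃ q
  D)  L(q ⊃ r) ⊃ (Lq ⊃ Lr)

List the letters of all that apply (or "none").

A reflexive euclidean relation is also symmetric (from wRw and wRv the euclidean condition gives vRw) and hence transitive; it is an equivalence relation.
(A) MMq ⊃ Mq is the dual of axiom 4, which corresponds to transitivity. Every such R is transitive — valid.
(B) Mq ⊃ LMq is axiom 5, which corresponds to the euclidean property. Every such R is euclidean — valid.
(C) Lq ⊃ q (axiom T) characterises the reflexive frames. Every such R is reflexive — valid.
(D) this is just K, valid on every normal frame.

A, B, C, D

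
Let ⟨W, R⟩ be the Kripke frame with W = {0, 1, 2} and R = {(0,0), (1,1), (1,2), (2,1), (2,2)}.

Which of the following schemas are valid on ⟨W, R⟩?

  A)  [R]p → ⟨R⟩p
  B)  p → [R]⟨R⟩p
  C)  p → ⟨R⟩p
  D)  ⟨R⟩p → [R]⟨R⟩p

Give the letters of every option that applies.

A, B, C, D

R is reflexive: each world relates to itself.
R is symmetric: every R-edge is matched by its reverse.
R is euclidean: any two R-successors of the same world are R-related.
R is serial: every world has an R-successor.
(A) [R]p → ⟨R⟩p is axiom D; it is valid on a frame exactly when R is serial. R is serial, so valid.
(B) p → [R]⟨R⟩p is axiom B, which corresponds to symmetry. R is symmetric — valid.
(C) p → ⟨R⟩p (the dual of axiom T) characterises the reflexive frames. R is reflexive — valid.
(D) ⟨R⟩p → [R]⟨R⟩p is axiom 5, which corresponds to the euclidean property. R is euclidean — valid.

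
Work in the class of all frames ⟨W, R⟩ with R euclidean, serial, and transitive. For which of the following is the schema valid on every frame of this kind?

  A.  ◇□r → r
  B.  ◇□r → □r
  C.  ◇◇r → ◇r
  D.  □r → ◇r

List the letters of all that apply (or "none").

B, C, D

(A) ◇□r → r is the dual of axiom B, which corresponds to symmetry. Such an R need not be symmetric — not valid.
(B) ◇□r → □r is the dual of axiom 5, which corresponds to the euclidean property. Every such R is euclidean — valid.
(C) the dual of axiom 4: valid iff R is transitive. Every such R is transitive — valid.
(D) □r → ◇r is axiom D; it is valid on a frame exactly when R is serial. Every such R is serial, so valid.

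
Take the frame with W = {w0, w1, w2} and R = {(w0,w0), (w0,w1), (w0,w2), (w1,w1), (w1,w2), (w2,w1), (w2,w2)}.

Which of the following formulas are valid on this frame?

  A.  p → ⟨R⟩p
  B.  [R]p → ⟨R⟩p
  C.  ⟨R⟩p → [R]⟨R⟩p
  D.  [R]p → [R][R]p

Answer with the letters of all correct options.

A, B, D

R is reflexive: each world relates to itself.
R is transitive: R is closed under composition.
R is not euclidean: w0 R w1 and w0 R w0 but not w1 R w0.
R is serial: every world has an R-successor.
(A) p → ⟨R⟩p is the dual of axiom T; it is valid on a frame exactly when R is reflexive. R is reflexive, so valid.
(B) [R]p → ⟨R⟩p is axiom D, which corresponds to seriality. R is serial — valid.
(C) ⟨R⟩p → [R]⟨R⟩p (axiom 5) characterises the euclidean frames. R is not euclidean — not valid.
(D) [R]p → [R][R]p is axiom 4; it is valid on a frame exactly when R is transitive. R is transitive, so valid.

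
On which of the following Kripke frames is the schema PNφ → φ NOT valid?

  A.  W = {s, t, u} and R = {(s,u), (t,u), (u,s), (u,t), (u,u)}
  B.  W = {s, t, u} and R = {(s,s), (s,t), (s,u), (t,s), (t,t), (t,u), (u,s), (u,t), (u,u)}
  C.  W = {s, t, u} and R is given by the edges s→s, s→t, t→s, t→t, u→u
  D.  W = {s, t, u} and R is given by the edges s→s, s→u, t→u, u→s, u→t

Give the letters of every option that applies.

The schema PNφ → φ is the dual of axiom B; it is valid on a frame iff R is symmetric.
(A) R is symmetric (every R-edge is matched by its reverse), so the schema is valid here.
(B) R is symmetric (every R-edge is matched by its reverse), so the schema is valid here.
(C) R is symmetric (every R-edge is matched by its reverse), so the schema is valid here.
(D) R is symmetric (every R-edge is matched by its reverse), so the schema is valid here.

none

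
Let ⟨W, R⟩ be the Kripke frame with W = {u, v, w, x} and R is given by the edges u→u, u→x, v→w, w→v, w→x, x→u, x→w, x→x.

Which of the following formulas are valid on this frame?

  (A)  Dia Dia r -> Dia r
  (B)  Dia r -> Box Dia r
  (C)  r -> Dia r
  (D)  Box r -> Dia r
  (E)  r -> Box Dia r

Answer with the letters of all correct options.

R is not reflexive: not v R v.
R is symmetric: every R-edge is matched by its reverse.
R is not transitive: u R x and x R w but not u R w.
R is not euclidean: w R v and w R x but not v R x.
R is serial: every world has an R-successor.
(A) Dia Dia r -> Dia r (the dual of axiom 4) characterises the transitive frames. R is not transitive — not valid.
(B) Dia r -> Box Dia r is axiom 5, which corresponds to the euclidean property. R is not euclidean — not valid.
(C) r -> Dia r is the dual of axiom T, which corresponds to reflexivity. R is not reflexive — not valid.
(D) Box r -> Dia r is axiom D, which corresponds to seriality. R is serial — valid.
(E) r -> Box Dia r is axiom B; it is valid on a frame exactly when R is symmetric. R is symmetric, so valid.

D, E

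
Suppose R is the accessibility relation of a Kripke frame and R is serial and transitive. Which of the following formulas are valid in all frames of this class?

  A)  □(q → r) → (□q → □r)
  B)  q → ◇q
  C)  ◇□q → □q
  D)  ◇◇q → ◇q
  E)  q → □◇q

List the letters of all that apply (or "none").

A, D

(A) this is just K, valid on every normal frame.
(B) q → ◇q (the dual of axiom T) characterises the reflexive frames. Such an R need not be reflexive — not valid.
(C) the dual of axiom 5: valid iff R is euclidean. Such an R need not be euclidean — not valid.
(D) ◇◇q → ◇q is the dual of axiom 4; it is valid on a frame exactly when R is transitive. Every such R is transitive, so valid.
(E) q → □◇q is axiom B; it is valid on a frame exactly when R is symmetric. Such an R need not be symmetric, so not valid.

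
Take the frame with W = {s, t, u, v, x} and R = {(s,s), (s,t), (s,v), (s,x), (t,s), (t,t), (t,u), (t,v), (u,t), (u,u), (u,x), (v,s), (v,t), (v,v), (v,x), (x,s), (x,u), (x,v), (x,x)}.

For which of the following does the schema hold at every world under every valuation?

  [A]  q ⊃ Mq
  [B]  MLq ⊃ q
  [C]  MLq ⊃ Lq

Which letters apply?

R is reflexive: each world relates to itself.
R is symmetric: every R-edge is matched by its reverse.
R is not euclidean: s R t and s R x but not t R x.
(A) q ⊃ Mq is the dual of axiom T; it is valid on a frame exactly when R is reflexive. R is reflexive, so valid.
(B) MLq ⊃ q is the dual of axiom B; it is valid on a frame exactly when R is symmetric. R is symmetric, so valid.
(C) MLq ⊃ Lq (the dual of axiom 5) characterises the euclidean frames. R is not euclidean — not valid.

A, B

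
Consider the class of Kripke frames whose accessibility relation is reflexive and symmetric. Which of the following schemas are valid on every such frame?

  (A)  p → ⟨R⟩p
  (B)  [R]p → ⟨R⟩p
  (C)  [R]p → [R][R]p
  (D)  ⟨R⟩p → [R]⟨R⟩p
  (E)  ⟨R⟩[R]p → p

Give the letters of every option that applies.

Reflexive relations are serial.
(A) p → ⟨R⟩p is the dual of axiom T, which corresponds to reflexivity. Every such R is reflexive — valid.
(B) [R]p → ⟨R⟩p is axiom D, which corresponds to seriality. Every such R is serial — valid.
(C) [R]p → [R][R]p (axiom 4) characterises the transitive frames. Such an R need not be transitive — not valid.
(D) ⟨R⟩p → [R]⟨R⟩p is axiom 5, which corresponds to the euclidean property. Such an R need not be euclidean — not valid.
(E) ⟨R⟩[R]p → p is the dual of axiom B, which corresponds to symmetry. Every such R is symmetric — valid.

A, B, E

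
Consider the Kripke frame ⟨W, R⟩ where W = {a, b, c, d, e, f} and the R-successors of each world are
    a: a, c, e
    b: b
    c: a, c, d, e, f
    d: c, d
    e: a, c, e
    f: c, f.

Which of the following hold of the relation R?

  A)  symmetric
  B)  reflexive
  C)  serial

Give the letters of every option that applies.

A, B, C

(A) symmetric: every R-edge is matched by its reverse.
(B) reflexive: each world relates to itself.
(C) serial: every world has an R-successor.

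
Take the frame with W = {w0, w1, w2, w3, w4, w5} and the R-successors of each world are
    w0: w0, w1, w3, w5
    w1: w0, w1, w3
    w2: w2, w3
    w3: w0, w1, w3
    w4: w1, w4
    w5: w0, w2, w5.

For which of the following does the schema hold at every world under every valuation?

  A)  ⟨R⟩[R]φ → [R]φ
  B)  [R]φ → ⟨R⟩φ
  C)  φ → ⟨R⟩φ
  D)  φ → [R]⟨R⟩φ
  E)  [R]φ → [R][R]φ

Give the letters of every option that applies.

R is reflexive: each world relates to itself.
R is not symmetric: w2 R w3 but not w3 R w2.
R is not transitive: w0 R w5 and w5 R w2 but not w0 R w2.
R is not euclidean: w0 R w1 and w0 R w5 but not w1 R w5.
R is serial: every world has an R-successor.
(A) ⟨R⟩[R]φ → [R]φ (the dual of axiom 5) characterises the euclidean frames. R is not euclidean — not valid.
(B) axiom D: valid iff R is serial. R is serial — valid.
(C) the dual of axiom T: valid iff R is reflexive. R is reflexive — valid.
(D) φ → [R]⟨R⟩φ is axiom B, which corresponds to symmetry. R is not symmetric — not valid.
(E) [R]φ → [R][R]φ is axiom 4; it is valid on a frame exactly when R is transitive. R is not transitive, so not valid.

B, C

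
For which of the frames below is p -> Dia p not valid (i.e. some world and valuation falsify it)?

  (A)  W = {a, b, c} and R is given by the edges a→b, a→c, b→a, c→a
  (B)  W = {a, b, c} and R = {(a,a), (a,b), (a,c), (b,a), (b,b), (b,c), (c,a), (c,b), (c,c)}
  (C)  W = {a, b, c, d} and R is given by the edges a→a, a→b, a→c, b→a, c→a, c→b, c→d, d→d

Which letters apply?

A, C

The schema p -> Dia p is the dual of axiom T; it is valid on a frame iff R is reflexive.
(A) R is not reflexive (not a R a), so the schema fails here.
(B) R is reflexive (each world relates to itself), so the schema is valid here.
(C) R is not reflexive (not b R b), so the schema fails here.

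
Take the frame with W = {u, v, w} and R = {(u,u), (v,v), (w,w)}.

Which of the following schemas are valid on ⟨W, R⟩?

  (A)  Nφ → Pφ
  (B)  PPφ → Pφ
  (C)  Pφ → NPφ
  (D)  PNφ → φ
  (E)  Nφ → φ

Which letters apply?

R is reflexive: each world relates to itself.
R is symmetric: every R-edge is matched by its reverse.
R is transitive: R is closed under composition.
R is euclidean: any two R-successors of the same world are R-related.
R is serial: every world has an R-successor.
(A) Nφ → Pφ is axiom D, which corresponds to seriality. R is serial — valid.
(B) PPφ → Pφ is the dual of axiom 4; it is valid on a frame exactly when R is transitive. R is transitive, so valid.
(C) Pφ → NPφ (axiom 5) characterises the euclidean frames. R is euclidean — valid.
(D) PNφ → φ (the dual of axiom B) characterises the symmetric frames. R is symmetric — valid.
(E) Nφ → φ is axiom T; it is valid on a frame exactly when R is reflexive. R is reflexive, so valid.

A, B, C, D, E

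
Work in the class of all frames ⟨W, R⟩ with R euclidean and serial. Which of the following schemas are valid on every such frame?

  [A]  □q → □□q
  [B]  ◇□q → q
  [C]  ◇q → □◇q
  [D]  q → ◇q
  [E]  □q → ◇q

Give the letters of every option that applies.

(A) □q → □□q is axiom 4; it is valid on a frame exactly when R is transitive. Such an R need not be transitive, so not valid.
(B) ◇□q → q (the dual of axiom B) characterises the symmetric frames. Such an R need not be symmetric — not valid.
(C) ◇q → □◇q is axiom 5; it is valid on a frame exactly when R is euclidean. Every such R is euclidean, so valid.
(D) q → ◇q (the dual of axiom T) characterises the reflexive frames. Such an R need not be reflexive — not valid.
(E) □q → ◇q is axiom D; it is valid on a frame exactly when R is serial. Every such R is serial, so valid.

C, E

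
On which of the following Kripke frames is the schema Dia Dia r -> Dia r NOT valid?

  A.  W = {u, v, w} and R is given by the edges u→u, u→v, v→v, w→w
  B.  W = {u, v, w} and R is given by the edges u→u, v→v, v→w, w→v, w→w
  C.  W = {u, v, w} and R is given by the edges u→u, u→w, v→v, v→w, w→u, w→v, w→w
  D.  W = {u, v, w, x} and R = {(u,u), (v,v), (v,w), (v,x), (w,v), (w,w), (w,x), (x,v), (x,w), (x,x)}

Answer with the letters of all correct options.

C

The schema Dia Dia r -> Dia r is the dual of axiom 4; it is valid on a frame iff R is transitive.
(A) R is transitive (R is closed under composition), so the schema is valid here.
(B) R is transitive (R is closed under composition), so the schema is valid here.
(C) R is not transitive (u R w and w R v but not u R v), so the schema fails here.
(D) R is transitive (R is closed under composition), so the schema is valid here.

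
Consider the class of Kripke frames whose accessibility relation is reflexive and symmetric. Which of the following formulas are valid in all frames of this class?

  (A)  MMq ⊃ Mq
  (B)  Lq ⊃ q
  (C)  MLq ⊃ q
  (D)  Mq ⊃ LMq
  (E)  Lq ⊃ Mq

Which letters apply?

B, C, E

Reflexive relations are serial.
(A) MMq ⊃ Mq is the dual of axiom 4, which corresponds to transitivity. Such an R need not be transitive — not valid.
(B) Lq ⊃ q (axiom T) characterises the reflexive frames. Every such R is reflexive — valid.
(C) MLq ⊃ q is the dual of axiom B, which corresponds to symmetry. Every such R is symmetric — valid.
(D) Mq ⊃ LMq is axiom 5; it is valid on a frame exactly when R is euclidean. Such an R need not be euclidean, so not valid.
(E) Lq ⊃ Mq is axiom D, which corresponds to seriality. Every such R is serial — valid.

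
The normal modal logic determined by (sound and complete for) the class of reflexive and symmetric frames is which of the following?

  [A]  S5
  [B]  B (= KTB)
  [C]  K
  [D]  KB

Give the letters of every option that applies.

B

(A) S5 is determined by the class of reflexive, symmetric, and transitive frames.
(B) B (= KTB) is determined by exactly this class.
(C) K is determined by the class of arbitrary frames.
(D) KB is determined by the class of symmetric frames.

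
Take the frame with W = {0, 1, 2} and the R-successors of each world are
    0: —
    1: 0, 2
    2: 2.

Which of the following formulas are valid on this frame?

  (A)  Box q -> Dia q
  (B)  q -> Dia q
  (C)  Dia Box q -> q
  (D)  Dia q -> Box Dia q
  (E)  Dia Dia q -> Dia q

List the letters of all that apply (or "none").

E

R is not reflexive: not 0 R 0.
R is not symmetric: 1 R 0 but not 0 R 1.
R is transitive: R is closed under composition.
R is not euclidean: 1 R 0 and 1 R 2 but not 0 R 2.
R is not serial: 0 has no R-successor.
(A) Box q -> Dia q is axiom D, which corresponds to seriality. R is not serial — not valid.
(B) q -> Dia q is the dual of axiom T; it is valid on a frame exactly when R is reflexive. R is not reflexive, so not valid.
(C) Dia Box q -> q is the dual of axiom B; it is valid on a frame exactly when R is symmetric. R is not symmetric, so not valid.
(D) Dia q -> Box Dia q is axiom 5, which corresponds to the euclidean property. R is not euclidean — not valid.
(E) Dia Dia q -> Dia q (the dual of axiom 4) characterises the transitive frames. R is transitive — valid.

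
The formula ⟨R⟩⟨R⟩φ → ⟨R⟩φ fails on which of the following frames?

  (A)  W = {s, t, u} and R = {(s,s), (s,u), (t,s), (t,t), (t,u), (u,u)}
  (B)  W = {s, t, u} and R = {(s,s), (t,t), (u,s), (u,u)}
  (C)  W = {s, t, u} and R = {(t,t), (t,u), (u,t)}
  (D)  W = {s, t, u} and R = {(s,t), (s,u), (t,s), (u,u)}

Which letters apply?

C, D

The schema ⟨R⟩⟨R⟩φ → ⟨R⟩φ is the dual of axiom 4; it is valid on a frame iff R is transitive.
(A) R is transitive (R is closed under composition), so the schema is valid here.
(B) R is transitive (R is closed under composition), so the schema is valid here.
(C) R is not transitive (u R t and t R u but not u R u), so the schema fails here.
(D) R is not transitive (s R t and t R s but not s R s), so the schema fails here.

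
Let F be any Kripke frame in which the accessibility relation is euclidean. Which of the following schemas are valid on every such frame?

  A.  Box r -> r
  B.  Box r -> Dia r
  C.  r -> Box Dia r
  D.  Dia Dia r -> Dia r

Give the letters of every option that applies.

(A) Box r -> r is axiom T, which corresponds to reflexivity. Such an R need not be reflexive — not valid.
(B) Box r -> Dia r is axiom D; it is valid on a frame exactly when R is serial. Such an R need not be serial, so not valid.
(C) r -> Box Dia r is axiom B, which corresponds to symmetry. Such an R need not be symmetric — not valid.
(D) Dia Dia r -> Dia r is the dual of axiom 4; it is valid on a frame exactly when R is transitive. Such an R need not be transitive, so not valid.

none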